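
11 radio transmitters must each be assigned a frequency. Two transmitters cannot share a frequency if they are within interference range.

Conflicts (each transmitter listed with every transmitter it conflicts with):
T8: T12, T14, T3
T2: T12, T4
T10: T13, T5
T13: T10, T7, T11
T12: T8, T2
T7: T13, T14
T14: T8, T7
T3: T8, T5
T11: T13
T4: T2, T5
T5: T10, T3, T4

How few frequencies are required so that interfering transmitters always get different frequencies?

3

The cycle T10-T5-T3-T8-T14-T7-T13-T10 has odd length 7, so it cannot be 2-colored; at least 3 frequencies are needed.
3 frequencies suffice: frequency 1 → {T8, T2, T13, T5}; frequency 2 → {T10, T12, T14, T3, T11, T4}; frequency 3 → {T7}. Every pair that conflicts lands in different frequencies.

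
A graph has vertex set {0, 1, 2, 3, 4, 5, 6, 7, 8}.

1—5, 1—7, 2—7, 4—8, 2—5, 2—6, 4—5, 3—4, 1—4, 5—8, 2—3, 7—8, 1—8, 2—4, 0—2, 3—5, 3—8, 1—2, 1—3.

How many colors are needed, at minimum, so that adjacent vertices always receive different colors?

5

1, 2, 3, 4, 5 are mutually adjacent (a clique of size 5), so at least 5 colors are needed.
5 colors suffice: color a → {2, 8}; color b → {0, 1, 6}; color c → {3, 7}; color d → {4}; color e → {5}. No two adjacent vertices share a color.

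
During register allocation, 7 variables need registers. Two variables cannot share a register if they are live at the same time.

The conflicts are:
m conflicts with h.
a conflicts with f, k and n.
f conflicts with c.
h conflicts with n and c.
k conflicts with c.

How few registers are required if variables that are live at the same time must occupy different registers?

3

The cycle f-c-h-n-a-f has odd length 5, so it cannot be 2-colored; at least 3 registers are needed.
3 registers suffice: register 1 → {a, h}; register 2 → {m, n, c}; register 3 → {f, k}. Each listed conflict is separated.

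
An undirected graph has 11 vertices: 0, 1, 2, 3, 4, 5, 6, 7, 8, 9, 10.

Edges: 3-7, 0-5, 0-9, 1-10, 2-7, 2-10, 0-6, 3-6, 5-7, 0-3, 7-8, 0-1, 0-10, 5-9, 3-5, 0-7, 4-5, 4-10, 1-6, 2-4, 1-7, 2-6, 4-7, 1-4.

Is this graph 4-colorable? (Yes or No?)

Yes

The chromatic number is 4. 0, 3, 5, 7 are pairwise adjacent (a clique of size 4), so at least 4 colors are needed.
A valid assignment using 4 colors: 0=a, 1=c, 2=c, 3=d, 4=a, 5=c, 6=b, 7=b, 8=a, 9=b, 10=b.
That is already a proper 4-coloring.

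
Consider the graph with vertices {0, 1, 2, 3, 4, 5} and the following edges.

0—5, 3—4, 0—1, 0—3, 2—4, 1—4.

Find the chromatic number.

2

0 and 5 are adjacent, so at least 2 colors are needed.
2 colors suffice: color a → {0, 4}; color b → {1, 2, 3, 5}. Each edge has distinct colors on its endpoints.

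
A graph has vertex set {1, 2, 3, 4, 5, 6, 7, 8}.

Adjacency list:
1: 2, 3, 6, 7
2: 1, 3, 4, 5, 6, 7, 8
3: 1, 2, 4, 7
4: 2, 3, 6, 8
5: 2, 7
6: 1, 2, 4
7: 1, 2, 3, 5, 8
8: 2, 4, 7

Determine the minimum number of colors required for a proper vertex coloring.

1, 2, 3, 7 are pairwise adjacent (a clique of size 4), so at least 4 colors are needed.
4 colors suffice: color red → {2}; color blue → {4, 7}; color green → {3, 5, 6, 8}; color yellow → {1}. Each edge has distinct colors on its endpoints.

4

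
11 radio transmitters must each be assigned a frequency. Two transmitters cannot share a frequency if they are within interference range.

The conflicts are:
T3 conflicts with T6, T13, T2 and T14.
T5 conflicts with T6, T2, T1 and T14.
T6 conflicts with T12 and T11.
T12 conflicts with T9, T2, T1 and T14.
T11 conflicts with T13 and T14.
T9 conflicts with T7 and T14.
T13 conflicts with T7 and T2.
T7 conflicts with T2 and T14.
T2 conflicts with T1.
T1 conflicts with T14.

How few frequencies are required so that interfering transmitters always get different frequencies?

3

T5, T1, T14 all conflict with each other, so at least 3 frequencies are needed.
A valid assignment using 3 frequencies: T3=2, T5=2, T6=1, T12=2, T11=2, T9=3, T13=3, T7=2, T2=1, T1=3, T14=1. Each listed conflict is separated.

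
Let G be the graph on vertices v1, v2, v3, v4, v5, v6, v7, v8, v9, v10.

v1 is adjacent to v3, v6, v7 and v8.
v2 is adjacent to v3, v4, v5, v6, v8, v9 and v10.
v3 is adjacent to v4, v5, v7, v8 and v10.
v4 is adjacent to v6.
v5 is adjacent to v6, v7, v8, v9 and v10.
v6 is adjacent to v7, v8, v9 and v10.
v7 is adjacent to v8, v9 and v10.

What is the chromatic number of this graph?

v2, v3, v5, v10 are mutually adjacent (a clique of size 4), so at least 4 colors are needed.
A valid assignment using 4 colors: v1=2, v2=3, v3=1, v4=2, v5=2, v6=1, v7=3, v8=4, v9=4, v10=4. Each edge has distinct colors on its endpoints.

4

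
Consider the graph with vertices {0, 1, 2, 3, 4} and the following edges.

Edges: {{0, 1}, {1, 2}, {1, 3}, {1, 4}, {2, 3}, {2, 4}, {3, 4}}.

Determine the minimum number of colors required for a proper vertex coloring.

4

1, 2, 3, 4 are mutually adjacent (a clique of size 4), so at least 4 colors are needed.
4 colors suffice: color a → {1}; color b → {0, 4}; color c → {2}; color d → {3}. No two adjacent vertices share a color.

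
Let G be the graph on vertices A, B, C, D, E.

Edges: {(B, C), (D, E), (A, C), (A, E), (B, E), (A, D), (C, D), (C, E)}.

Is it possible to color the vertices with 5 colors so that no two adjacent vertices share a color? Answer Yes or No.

Yes

The chromatic number is 4. A, C, D, E form a clique, so at least 4 colors are needed.
4 colors suffice: A=4, B=3, C=1, D=3, E=2.
Since 5 ≥ 4, a proper 5-coloring certainly exists.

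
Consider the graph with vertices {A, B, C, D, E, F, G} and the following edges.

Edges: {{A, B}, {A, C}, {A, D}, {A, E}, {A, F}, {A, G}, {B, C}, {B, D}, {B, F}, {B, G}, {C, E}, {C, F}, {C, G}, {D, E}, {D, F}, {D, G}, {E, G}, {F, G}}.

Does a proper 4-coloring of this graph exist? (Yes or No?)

No

A, B, D, F, G are pairwise adjacent (a clique of size 5), so at least 5 colors are needed.
So 4 colors are not enough.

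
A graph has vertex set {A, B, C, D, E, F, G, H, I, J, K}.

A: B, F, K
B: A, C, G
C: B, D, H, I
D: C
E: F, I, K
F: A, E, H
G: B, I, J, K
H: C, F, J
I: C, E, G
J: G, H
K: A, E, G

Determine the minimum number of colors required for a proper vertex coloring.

The cycle I-C-H-J-G-I has odd length 5, so it cannot be 2-colored; at least 3 colors are needed.
One proper 3-coloring: A=1, B=2, C=1, D=2, E=1, F=3, G=1, H=2, I=2, J=3, K=2. No two adjacent vertices share a color.

3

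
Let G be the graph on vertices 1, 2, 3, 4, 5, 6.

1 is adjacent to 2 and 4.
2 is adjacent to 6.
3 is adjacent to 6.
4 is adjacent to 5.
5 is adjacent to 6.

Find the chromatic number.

The cycle 1-4-5-6-2-1 has odd length 5, so it cannot be 2-colored; at least 3 colors are needed.
One proper 3-coloring: 1=c, 2=b, 3=b, 4=a, 5=b, 6=a. No two adjacent vertices share a color.

3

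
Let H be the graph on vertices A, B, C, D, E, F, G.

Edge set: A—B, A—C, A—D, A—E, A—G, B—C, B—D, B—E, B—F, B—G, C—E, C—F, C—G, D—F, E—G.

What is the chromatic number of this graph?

5

A, B, C, E, G are pairwise adjacent (a clique of size 5), so at least 5 colors are needed.
5 colors suffice: color red → {B}; color blue → {C, D}; color green → {A, F}; color yellow → {G}; color purple → {E}. Each edge has distinct colors on its endpoints.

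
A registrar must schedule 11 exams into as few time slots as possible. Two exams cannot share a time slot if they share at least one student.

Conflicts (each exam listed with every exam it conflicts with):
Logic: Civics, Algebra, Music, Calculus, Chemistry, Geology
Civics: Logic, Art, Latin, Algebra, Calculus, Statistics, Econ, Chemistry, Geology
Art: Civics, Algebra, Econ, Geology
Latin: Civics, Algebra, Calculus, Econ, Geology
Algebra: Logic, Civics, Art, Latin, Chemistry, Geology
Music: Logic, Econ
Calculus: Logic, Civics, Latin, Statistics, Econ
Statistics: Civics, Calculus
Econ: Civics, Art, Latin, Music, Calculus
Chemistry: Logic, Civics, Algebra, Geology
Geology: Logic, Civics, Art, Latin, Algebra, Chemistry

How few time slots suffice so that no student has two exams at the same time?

5

Logic, Civics, Algebra, Chemistry, Geology are mutually in conflict, so at least 5 time slots are needed.
A valid assignment using 5 time slots: Logic=3, Civics=1, Art=3, Latin=3, Algebra=4, Music=1, Calculus=4, Statistics=2, Econ=2, Chemistry=5, Geology=2. Every pair that conflicts lands in different time slots.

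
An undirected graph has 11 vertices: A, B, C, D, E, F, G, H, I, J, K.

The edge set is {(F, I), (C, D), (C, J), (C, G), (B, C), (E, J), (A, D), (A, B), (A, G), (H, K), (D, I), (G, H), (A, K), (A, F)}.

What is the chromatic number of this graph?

2

A and F are adjacent, so at least 2 colors are needed.
2 colors suffice: color 1 → {A, C, E, H, I}; color 2 → {B, D, F, G, J, K}. Each edge has distinct colors on its endpoints.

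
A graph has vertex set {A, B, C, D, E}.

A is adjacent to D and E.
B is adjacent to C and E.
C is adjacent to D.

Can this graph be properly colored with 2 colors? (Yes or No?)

The cycle B-C-D-A-E-B has odd length 5, so it cannot be 2-colored; at least 3 colors are needed.
So 2 colors are not enough.

No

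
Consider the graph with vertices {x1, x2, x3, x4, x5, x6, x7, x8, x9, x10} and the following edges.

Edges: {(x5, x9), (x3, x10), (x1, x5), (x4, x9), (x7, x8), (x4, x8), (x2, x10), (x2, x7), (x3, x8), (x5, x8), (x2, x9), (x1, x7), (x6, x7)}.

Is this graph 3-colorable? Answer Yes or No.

The chromatic number is 3. The cycle x7-x2-x10-x3-x8-x7 has odd length 5, so it cannot be 2-colored; at least 3 colors are needed.
3 colors suffice: color 1 → {x1, x2, x6, x8}; color 2 → {x4, x5, x7, x10}; color 3 → {x3, x9}.
That is already a proper 3-coloring.

Yes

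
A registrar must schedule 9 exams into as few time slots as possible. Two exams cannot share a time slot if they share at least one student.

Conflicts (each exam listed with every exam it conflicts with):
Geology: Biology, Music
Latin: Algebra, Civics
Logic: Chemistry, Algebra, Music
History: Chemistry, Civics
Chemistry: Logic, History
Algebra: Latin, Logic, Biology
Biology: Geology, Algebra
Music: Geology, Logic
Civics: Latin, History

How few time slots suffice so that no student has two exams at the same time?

3

The cycle Algebra-Biology-Geology-Music-Logic-Algebra has odd length 5, so it cannot be 2-colored; at least 3 time slots are needed.
3 time slots suffice: time slot 1 → {Geology, Logic, Civics}; time slot 2 → {History, Algebra, Music}; time slot 3 → {Latin, Chemistry, Biology}. Every pair that conflicts lands in different time slots.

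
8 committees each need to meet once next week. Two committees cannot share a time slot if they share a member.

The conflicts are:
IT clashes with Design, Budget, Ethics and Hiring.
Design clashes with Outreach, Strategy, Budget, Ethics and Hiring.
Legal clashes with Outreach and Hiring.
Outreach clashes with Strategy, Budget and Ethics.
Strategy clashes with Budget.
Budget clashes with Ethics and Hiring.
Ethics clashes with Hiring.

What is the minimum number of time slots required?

IT, Design, Budget, Ethics, Hiring are mutually in conflict, so at least 5 time slots are needed.
5 time slots suffice: IT=5, Design=1, Legal=1, Outreach=4, Strategy=3, Budget=2, Ethics=3, Hiring=4. Each listed conflict is separated.

5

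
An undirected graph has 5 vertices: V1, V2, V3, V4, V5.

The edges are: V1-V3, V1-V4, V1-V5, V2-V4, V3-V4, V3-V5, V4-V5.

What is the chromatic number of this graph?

4

V1, V3, V4, V5 form a clique, so at least 4 colors are needed.
4 colors suffice: color 1 → {V4}; color 2 → {V2, V3}; color 3 → {V5}; color 4 → {V1}. Each edge has distinct colors on its endpoints.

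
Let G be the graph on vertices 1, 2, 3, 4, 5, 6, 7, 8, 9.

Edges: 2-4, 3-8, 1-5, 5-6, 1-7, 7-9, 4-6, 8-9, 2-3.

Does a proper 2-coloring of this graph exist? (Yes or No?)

No

The cycle 3-2-4-6-5-1-7-9-8-3 has odd length 9, so it cannot be 2-colored; at least 3 colors are needed.
So 2 colors are not enough.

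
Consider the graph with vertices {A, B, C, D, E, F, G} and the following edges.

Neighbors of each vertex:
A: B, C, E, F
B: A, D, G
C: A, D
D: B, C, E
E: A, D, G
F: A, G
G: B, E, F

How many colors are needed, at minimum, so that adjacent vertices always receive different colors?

C and D are adjacent, so at least 2 colors are needed.
2 colors suffice: color 1 → {A, D, G}; color 2 → {B, C, E, F}. Each edge has distinct colors on its endpoints.

2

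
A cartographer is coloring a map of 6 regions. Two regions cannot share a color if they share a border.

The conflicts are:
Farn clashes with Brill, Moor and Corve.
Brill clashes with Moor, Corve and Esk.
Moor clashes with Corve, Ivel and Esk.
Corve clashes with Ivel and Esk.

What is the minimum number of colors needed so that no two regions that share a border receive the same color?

Brill, Moor, Corve, Esk all conflict with each other, so at least 4 colors are needed.
One proper 4-coloring: Farn=4, Brill=3, Moor=2, Corve=1, Ivel=3, Esk=4. No two conflicting regions share a color.

4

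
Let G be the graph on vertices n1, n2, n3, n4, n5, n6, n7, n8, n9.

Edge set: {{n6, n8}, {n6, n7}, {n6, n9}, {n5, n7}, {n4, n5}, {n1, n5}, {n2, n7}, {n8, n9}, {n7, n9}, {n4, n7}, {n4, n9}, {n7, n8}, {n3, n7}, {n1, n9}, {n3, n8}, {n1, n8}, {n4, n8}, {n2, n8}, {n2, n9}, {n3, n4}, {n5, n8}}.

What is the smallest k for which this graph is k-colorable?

n6, n7, n8, n9 are pairwise adjacent (a clique of size 4), so at least 4 colors are needed.
A valid assignment using 4 colors: n1=2, n2=4, n3=3, n4=4, n5=3, n6=4, n7=2, n8=1, n9=3. Every edge joins two different colors.

4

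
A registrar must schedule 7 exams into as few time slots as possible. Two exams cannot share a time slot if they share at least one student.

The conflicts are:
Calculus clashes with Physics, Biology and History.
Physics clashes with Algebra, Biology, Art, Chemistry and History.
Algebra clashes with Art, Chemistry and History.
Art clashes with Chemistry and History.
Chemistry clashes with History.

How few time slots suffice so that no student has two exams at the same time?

5

Physics, Algebra, Art, Chemistry, History pairwise conflict, so at least 5 time slots are needed.
A valid assignment using 5 time slots: Calculus=3, Physics=1, Algebra=5, Biology=2, Art=4, Chemistry=3, History=2. Every pair that conflicts lands in different time slots.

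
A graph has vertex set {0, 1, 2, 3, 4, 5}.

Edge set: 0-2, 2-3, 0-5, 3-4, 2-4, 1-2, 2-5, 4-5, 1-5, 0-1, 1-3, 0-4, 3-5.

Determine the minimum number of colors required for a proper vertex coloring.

4

0, 2, 4, 5 are mutually adjacent (a clique of size 4), so at least 4 colors are needed.
One proper 4-coloring: 0=green, 1=yellow, 2=red, 3=green, 4=yellow, 5=blue. Every edge joins two different colors.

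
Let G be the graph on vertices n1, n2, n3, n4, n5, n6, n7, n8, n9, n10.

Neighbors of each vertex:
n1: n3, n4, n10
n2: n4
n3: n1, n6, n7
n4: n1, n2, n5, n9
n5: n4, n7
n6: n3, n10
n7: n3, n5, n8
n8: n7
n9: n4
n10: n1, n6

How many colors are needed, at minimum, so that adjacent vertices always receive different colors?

The cycle n7-n3-n1-n4-n5-n7 has odd length 5, so it cannot be 2-colored; at least 3 colors are needed.
3 colors suffice: color R → {n3, n4, n8, n10}; color B → {n1, n2, n6, n7, n9}; color G → {n5}. Every edge joins two different colors.

3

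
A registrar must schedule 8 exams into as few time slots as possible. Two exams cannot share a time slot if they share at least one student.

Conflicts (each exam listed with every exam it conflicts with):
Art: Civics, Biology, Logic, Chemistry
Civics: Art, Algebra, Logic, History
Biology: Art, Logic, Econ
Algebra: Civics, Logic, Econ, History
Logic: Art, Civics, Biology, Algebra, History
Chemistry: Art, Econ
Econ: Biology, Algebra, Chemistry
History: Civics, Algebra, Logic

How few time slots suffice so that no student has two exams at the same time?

Civics, Algebra, Logic, History pairwise conflict, so at least 4 time slots are needed.
4 time slots suffice: time slot 1 → {Logic, Econ}; time slot 2 → {Civics, Biology, Chemistry}; time slot 3 → {Art, Algebra}; time slot 4 → {History}. No two conflicting exams share a time slot.

4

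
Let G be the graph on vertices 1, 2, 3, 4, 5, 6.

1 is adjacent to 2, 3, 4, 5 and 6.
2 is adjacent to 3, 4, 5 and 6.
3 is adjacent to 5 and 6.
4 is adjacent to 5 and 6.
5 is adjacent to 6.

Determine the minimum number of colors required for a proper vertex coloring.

1, 2, 4, 5, 6 are pairwise adjacent (a clique of size 5), so at least 5 colors are needed.
5 colors suffice: color a → {5}; color b → {1}; color c → {2}; color d → {6}; color e → {3, 4}. No two adjacent vertices share a color.

5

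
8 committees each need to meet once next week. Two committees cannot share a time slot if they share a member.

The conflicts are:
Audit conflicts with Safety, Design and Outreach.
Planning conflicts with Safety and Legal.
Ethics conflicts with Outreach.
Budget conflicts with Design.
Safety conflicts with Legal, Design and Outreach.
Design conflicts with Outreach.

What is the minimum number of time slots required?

Audit, Safety, Design, Outreach all conflict with each other, so at least 4 time slots are needed.
4 time slots suffice: time slot 1 → {Ethics, Budget, Safety}; time slot 2 → {Legal, Design}; time slot 3 → {Planning, Outreach}; time slot 4 → {Audit}. Each listed conflict is separated.

4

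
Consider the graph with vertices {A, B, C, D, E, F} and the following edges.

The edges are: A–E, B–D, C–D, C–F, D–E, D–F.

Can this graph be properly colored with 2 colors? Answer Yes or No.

C, D, F are pairwise adjacent, so at least 3 colors are needed.
So 2 colors are not enough.

No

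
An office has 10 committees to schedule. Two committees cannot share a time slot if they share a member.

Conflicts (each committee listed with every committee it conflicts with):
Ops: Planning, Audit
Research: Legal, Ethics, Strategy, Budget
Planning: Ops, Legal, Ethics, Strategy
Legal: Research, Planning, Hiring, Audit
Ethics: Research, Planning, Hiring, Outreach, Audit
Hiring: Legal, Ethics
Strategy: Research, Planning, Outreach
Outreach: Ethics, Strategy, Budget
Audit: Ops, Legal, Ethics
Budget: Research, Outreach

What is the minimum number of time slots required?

2

Research and Ethics conflict, so at least 2 time slots are needed.
2 time slots suffice: time slot 1 → {Ops, Legal, Ethics, Strategy, Budget}; time slot 2 → {Research, Planning, Hiring, Outreach, Audit}. Every pair that conflicts lands in different time slots.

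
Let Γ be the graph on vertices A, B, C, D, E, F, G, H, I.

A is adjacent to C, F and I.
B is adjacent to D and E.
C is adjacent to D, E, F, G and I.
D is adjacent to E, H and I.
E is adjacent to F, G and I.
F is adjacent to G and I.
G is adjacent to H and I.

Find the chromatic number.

C, E, F, G, I form a clique, so at least 5 colors are needed.
5 colors suffice: A=2, B=1, C=3, D=4, E=2, F=4, G=5, H=1, I=1. Each edge has distinct colors on its endpoints.

5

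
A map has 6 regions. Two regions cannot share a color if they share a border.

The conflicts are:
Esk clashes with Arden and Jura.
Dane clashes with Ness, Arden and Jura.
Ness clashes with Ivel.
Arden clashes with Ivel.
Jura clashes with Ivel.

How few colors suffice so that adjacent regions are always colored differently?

2

Arden and Ivel conflict, so at least 2 colors are needed.
2 colors suffice: Esk=2, Dane=2, Ness=1, Arden=1, Jura=1, Ivel=2. Each listed conflict is separated.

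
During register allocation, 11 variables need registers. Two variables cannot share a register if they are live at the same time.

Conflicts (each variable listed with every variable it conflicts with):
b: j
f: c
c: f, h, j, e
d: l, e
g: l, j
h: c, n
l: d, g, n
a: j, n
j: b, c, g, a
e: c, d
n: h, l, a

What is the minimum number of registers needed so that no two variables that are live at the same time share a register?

The cycle l-g-j-a-n-l has odd length 5, so it cannot be 2-colored; at least 3 registers are needed.
3 registers suffice: b=2, f=1, c=2, d=3, g=3, h=3, l=2, a=2, j=1, e=1, n=1. Each listed conflict is separated.

3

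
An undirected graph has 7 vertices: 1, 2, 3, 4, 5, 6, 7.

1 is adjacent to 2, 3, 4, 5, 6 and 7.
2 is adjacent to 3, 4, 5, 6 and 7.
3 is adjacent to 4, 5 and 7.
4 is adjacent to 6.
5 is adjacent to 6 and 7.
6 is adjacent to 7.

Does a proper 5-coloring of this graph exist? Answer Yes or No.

Yes

The chromatic number is 5. 1, 2, 5, 6, 7 are mutually adjacent (a clique of size 5), so at least 5 colors are needed.
5 colors suffice: color red → {1}; color blue → {2}; color green → {3, 6}; color yellow → {4, 7}; color purple → {5}.
That is already a proper 5-coloring.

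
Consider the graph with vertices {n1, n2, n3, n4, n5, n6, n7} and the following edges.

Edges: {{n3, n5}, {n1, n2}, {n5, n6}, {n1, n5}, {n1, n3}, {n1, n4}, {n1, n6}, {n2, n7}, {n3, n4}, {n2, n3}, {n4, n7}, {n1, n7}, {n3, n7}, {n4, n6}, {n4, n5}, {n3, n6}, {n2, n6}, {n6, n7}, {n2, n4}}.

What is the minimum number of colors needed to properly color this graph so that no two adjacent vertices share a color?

6

n1, n2, n3, n4, n6, n7 form a clique, so at least 6 colors are needed.
6 colors suffice: color 1 → {n6}; color 2 → {n1}; color 3 → {n4}; color 4 → {n3}; color 5 → {n2, n5}; color 6 → {n7}. No two adjacent vertices share a color.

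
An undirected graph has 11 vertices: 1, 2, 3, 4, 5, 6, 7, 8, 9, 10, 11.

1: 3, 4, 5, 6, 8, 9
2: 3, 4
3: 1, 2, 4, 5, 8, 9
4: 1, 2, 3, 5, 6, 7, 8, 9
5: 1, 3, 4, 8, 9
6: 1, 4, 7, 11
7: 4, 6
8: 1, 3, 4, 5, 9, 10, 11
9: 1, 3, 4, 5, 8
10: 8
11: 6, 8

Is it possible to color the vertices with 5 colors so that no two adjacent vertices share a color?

1, 3, 4, 5, 8, 9 form a clique, so at least 6 colors are needed.
So 5 colors are not enough.

No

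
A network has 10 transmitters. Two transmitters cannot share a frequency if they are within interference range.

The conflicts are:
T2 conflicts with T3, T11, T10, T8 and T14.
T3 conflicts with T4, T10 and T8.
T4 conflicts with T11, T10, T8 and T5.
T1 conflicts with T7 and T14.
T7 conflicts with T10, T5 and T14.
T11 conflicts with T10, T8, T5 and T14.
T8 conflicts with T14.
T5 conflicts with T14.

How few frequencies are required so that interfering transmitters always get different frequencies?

T2, T11, T8, T14 are mutually in conflict, so at least 4 frequencies are needed.
4 frequencies suffice: frequency 1 → {T3, T7, T11}; frequency 2 → {T10, T14}; frequency 3 → {T1, T8, T5}; frequency 4 → {T2, T4}. Every pair that conflicts lands in different frequencies.

4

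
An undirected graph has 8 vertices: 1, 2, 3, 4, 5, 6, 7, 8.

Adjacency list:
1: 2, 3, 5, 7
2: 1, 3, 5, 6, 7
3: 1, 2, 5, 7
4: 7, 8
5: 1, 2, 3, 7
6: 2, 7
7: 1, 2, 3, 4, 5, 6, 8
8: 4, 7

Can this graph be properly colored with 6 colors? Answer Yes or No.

The chromatic number is 5. 1, 2, 3, 5, 7 form a clique, so at least 5 colors are needed.
5 colors suffice: 1=c, 2=b, 3=e, 4=b, 5=d, 6=c, 7=a, 8=c.
Since 6 ≥ 5, a proper 6-coloring certainly exists.

Yes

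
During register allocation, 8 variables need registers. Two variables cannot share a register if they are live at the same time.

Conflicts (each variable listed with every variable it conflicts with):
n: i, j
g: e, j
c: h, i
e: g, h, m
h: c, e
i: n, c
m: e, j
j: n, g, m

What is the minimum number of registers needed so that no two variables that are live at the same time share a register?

3

The cycle h-c-i-n-j-g-e-h has odd length 7, so it cannot be 2-colored; at least 3 registers are needed.
3 registers suffice: register 1 → {e, i, j}; register 2 → {n, g, c, m}; register 3 → {h}. Each listed conflict is separated.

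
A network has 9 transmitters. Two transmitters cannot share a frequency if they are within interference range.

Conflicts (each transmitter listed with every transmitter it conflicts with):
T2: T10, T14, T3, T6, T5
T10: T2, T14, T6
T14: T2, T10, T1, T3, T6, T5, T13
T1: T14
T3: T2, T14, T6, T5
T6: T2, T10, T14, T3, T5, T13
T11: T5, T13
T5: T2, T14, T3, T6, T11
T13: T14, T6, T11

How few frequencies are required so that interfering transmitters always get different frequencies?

5

T2, T14, T3, T6, T5 are mutually in conflict, so at least 5 frequencies are needed.
A valid assignment using 5 frequencies: T2=3, T10=4, T14=1, T1=2, T3=5, T6=2, T11=1, T5=4, T13=3. No two conflicting transmitters share a frequency.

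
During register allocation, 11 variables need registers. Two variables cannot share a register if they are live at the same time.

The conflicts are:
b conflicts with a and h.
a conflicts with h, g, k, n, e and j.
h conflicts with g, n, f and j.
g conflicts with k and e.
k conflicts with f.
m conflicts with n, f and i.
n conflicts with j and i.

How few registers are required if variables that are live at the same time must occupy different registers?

4

a, h, n, j are mutually in conflict, so at least 4 registers are needed.
4 registers suffice: register 1 → {a, f, i}; register 2 → {h, k, m, e}; register 3 → {b, g, n}; register 4 → {j}. Every pair that conflicts lands in different registers.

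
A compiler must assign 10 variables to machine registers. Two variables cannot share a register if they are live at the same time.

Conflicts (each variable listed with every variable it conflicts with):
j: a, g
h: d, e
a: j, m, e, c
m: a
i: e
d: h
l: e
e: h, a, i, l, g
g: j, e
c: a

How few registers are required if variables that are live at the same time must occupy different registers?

j and g conflict, so at least 2 registers are needed.
2 registers suffice: register 1 → {j, m, d, e, c}; register 2 → {h, a, i, l, g}. Each listed conflict is separated.

2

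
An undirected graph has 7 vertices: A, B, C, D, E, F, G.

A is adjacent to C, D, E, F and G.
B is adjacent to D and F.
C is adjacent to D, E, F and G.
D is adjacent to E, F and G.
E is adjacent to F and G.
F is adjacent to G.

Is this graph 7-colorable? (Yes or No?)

Yes

The chromatic number is 6. A, C, D, E, F, G form a clique, so at least 6 colors are needed.
6 colors suffice: color 1 → {F}; color 2 → {D}; color 3 → {B, G}; color 4 → {E}; color 5 → {C}; color 6 → {A}.
Since 7 ≥ 6, a proper 7-coloring certainly exists.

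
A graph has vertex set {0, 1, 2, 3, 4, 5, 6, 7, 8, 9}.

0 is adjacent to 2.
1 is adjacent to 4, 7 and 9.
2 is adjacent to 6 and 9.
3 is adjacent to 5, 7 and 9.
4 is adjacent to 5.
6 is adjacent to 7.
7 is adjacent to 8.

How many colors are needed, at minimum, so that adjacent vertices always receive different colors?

The cycle 3-7-1-4-5-3 has odd length 5, so it cannot be 2-colored; at least 3 colors are needed.
3 colors suffice: color a → {0, 5, 7, 9}; color b → {1, 2, 3, 8}; color c → {4, 6}. Every edge joins two different colors.

3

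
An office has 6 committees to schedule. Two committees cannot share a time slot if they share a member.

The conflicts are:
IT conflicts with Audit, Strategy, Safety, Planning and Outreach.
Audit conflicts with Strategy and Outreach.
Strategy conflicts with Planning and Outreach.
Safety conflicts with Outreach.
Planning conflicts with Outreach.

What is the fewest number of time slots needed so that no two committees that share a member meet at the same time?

4

IT, Audit, Strategy, Outreach all conflict with each other, so at least 4 time slots are needed.
4 time slots suffice: time slot 1 → {Outreach}; time slot 2 → {IT}; time slot 3 → {Strategy, Safety}; time slot 4 → {Audit, Planning}. No two conflicting committees share a time slot.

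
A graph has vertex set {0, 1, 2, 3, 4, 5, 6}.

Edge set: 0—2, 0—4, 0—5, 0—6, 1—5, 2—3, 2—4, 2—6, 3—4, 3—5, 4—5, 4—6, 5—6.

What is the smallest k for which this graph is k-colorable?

4

0, 4, 5, 6 form a clique, so at least 4 colors are needed.
A valid assignment using 4 colors: 0=c, 1=b, 2=a, 3=c, 4=b, 5=a, 6=d. No two adjacent vertices share a color.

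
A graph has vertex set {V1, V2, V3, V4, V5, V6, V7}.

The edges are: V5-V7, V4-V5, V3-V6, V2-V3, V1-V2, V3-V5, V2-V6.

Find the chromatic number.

V2, V3, V6 are mutually adjacent, so at least 3 colors are needed.
One proper 3-coloring: V1=1, V2=2, V3=1, V4=1, V5=2, V6=3, V7=1. Every edge joins two different colors.

3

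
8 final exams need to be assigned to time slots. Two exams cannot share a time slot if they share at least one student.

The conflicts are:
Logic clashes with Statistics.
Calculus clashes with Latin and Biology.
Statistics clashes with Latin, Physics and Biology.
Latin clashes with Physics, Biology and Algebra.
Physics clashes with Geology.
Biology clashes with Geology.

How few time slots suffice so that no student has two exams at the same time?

3

Statistics, Latin, Physics all conflict with each other, so at least 3 time slots are needed.
A valid assignment using 3 time slots: Logic=1, Calculus=2, Statistics=2, Latin=1, Physics=3, Biology=3, Algebra=2, Geology=1. Each listed conflict is separated.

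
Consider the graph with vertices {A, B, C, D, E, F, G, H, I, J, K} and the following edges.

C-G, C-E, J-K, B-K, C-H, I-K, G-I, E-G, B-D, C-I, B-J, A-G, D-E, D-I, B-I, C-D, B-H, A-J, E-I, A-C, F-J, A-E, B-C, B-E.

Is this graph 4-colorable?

No

B, C, D, E, I form a clique, so at least 5 colors are needed.
So 4 colors are not enough.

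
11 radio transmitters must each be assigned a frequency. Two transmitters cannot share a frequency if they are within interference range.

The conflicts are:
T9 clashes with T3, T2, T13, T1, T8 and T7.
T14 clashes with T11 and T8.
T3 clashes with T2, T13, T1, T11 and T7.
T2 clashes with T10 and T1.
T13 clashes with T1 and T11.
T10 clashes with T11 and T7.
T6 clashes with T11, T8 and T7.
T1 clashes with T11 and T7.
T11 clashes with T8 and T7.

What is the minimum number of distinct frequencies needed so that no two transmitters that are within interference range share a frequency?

4

T9, T3, T1, T7 pairwise conflict, so at least 4 frequencies are needed.
4 frequencies suffice: frequency 1 → {T9, T11}; frequency 2 → {T3, T10, T8}; frequency 3 → {T14, T2, T13, T7}; frequency 4 → {T6, T1}. Each listed conflict is separated.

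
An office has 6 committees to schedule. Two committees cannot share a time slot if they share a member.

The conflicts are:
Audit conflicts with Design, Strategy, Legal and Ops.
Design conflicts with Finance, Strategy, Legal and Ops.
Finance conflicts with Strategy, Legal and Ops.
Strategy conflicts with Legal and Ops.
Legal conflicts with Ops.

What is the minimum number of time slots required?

5

Audit, Design, Strategy, Legal, Ops are mutually in conflict, so at least 5 time slots are needed.
5 time slots suffice: Audit=5, Design=2, Finance=5, Strategy=1, Legal=3, Ops=4. Every pair that conflicts lands in different time slots.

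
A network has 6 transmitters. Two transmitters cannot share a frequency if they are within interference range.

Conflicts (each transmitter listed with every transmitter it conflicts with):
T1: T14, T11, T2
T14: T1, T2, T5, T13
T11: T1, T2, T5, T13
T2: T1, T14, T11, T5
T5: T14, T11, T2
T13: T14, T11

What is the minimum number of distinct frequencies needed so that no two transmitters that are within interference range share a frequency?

T1, T11, T2 are mutually in conflict, so at least 3 frequencies are needed.
Using 3 frequencies: T1=3, T14=1, T11=1, T2=2, T5=3, T13=2. Each listed conflict is separated.

3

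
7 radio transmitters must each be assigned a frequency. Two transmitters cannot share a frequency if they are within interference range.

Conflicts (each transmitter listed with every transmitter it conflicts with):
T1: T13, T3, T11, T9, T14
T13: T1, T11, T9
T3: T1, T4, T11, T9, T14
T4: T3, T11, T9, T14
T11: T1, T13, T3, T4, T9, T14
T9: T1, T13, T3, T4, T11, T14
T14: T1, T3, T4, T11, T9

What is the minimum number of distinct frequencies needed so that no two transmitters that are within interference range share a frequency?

5

T1, T3, T11, T9, T14 are mutually in conflict, so at least 5 frequencies are needed.
5 frequencies suffice: frequency 1 → {T9}; frequency 2 → {T11}; frequency 3 → {T13, T3}; frequency 4 → {T1, T4}; frequency 5 → {T14}. Each listed conflict is separated.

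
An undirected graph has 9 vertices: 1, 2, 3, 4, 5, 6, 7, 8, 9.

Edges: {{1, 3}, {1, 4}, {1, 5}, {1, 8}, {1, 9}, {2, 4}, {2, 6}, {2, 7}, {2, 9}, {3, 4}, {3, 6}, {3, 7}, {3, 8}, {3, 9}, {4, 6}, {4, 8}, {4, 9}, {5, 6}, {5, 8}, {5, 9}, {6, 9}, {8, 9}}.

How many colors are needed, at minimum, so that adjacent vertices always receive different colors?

5

1, 3, 4, 8, 9 are pairwise adjacent (a clique of size 5), so at least 5 colors are needed.
5 colors suffice: color red → {7, 9}; color blue → {4, 5}; color green → {2, 3}; color yellow → {1, 6}; color purple → {8}. No two adjacent vertices share a color.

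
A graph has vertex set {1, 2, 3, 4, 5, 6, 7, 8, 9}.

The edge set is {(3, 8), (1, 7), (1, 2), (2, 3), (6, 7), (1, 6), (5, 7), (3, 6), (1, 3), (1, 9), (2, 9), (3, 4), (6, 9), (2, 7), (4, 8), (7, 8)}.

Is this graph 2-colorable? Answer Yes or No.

No

1, 2, 7 are mutually adjacent, so at least 3 colors are needed.
So 2 colors are not enough.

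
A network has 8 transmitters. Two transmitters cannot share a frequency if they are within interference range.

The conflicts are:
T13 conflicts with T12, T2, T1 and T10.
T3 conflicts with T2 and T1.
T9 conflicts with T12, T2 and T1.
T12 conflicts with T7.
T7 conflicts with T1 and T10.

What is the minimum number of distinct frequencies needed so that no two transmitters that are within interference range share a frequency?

2

T7 and T1 conflict, so at least 2 frequencies are needed.
2 frequencies suffice: frequency 1 → {T12, T2, T1, T10}; frequency 2 → {T13, T3, T9, T7}. Each listed conflict is separated.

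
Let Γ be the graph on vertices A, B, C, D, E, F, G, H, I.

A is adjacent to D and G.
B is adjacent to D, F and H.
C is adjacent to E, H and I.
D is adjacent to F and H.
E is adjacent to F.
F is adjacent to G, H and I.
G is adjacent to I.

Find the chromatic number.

B, D, F, H form a clique, so at least 4 colors are needed.
One proper 4-coloring: A=1, B=4, C=1, D=3, E=2, F=1, G=3, H=2, I=2. No two adjacent vertices share a color.

4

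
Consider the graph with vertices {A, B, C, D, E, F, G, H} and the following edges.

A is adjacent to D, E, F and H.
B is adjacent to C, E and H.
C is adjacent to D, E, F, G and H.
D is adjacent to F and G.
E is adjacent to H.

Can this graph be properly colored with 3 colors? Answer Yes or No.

No

B, C, E, H are mutually adjacent (a clique of size 4), so at least 4 colors are needed.
So 3 colors are not enough.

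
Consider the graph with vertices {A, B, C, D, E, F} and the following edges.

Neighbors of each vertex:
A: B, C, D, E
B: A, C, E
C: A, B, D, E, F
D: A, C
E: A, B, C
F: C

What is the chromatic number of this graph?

4

A, B, C, E are mutually adjacent (a clique of size 4), so at least 4 colors are needed.
4 colors suffice: color red → {C}; color blue → {A, F}; color green → {B, D}; color yellow → {E}. Every edge joins two different colors.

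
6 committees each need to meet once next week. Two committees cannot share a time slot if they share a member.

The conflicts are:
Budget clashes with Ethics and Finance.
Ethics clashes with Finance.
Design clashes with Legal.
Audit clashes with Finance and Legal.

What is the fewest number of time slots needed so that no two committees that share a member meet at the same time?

3

Budget, Ethics, Finance all conflict with each other, so at least 3 time slots are needed.
3 time slots suffice: Budget=3, Ethics=2, Design=2, Audit=2, Finance=1, Legal=1. Every pair that conflicts lands in different time slots.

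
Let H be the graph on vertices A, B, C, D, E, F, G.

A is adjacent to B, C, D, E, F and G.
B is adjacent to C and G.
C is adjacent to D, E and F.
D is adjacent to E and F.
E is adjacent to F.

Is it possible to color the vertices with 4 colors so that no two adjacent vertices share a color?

A, C, D, E, F form a clique, so at least 5 colors are needed.
So 4 colors are not enough.

No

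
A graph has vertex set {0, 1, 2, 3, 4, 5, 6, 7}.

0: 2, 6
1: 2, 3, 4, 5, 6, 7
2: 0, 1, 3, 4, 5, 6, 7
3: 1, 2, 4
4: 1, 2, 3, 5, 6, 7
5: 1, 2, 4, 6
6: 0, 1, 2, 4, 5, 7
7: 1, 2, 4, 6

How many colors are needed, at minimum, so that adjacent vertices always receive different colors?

1, 2, 4, 5, 6 are pairwise adjacent (a clique of size 5), so at least 5 colors are needed.
5 colors suffice: 0=b, 1=c, 2=a, 3=d, 4=b, 5=e, 6=d, 7=e. Every edge joins two different colors.

5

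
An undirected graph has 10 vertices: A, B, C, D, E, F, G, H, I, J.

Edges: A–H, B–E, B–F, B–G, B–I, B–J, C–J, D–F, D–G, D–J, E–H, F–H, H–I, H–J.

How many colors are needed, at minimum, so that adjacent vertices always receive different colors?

B and G are adjacent, so at least 2 colors are needed.
A valid assignment using 2 colors: A=2, B=1, C=1, D=1, E=2, F=2, G=2, H=1, I=2, J=2. No two adjacent vertices share a color.

2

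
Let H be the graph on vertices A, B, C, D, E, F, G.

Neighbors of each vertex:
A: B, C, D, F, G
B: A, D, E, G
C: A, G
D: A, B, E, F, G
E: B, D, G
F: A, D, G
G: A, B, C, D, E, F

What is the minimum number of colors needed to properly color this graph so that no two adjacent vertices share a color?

A, B, D, G are mutually adjacent (a clique of size 4), so at least 4 colors are needed.
4 colors suffice: color 1 → {G}; color 2 → {A, E}; color 3 → {C, D}; color 4 → {B, F}. Each edge has distinct colors on its endpoints.

4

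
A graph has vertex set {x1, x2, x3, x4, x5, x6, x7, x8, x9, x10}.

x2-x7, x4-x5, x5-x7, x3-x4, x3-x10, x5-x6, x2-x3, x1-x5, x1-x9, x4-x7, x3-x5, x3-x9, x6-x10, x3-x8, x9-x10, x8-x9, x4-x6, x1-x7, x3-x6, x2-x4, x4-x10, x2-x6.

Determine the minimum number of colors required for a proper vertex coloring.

4

x3, x4, x5, x6 are pairwise adjacent (a clique of size 4), so at least 4 colors are needed.
4 colors suffice: color 1 → {x3, x7}; color 2 → {x4, x9}; color 3 → {x2, x5, x8, x10}; color 4 → {x1, x6}. No two adjacent vertices share a color.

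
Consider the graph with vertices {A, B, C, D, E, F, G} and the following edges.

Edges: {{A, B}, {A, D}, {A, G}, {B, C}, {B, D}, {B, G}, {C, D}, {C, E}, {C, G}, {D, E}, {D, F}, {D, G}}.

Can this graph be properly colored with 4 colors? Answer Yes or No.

Yes

The chromatic number is 4. B, C, D, G are pairwise adjacent (a clique of size 4), so at least 4 colors are needed.
4 colors suffice: color red → {D}; color blue → {E, F, G}; color green → {A, C}; color yellow → {B}.
That is already a proper 4-coloring.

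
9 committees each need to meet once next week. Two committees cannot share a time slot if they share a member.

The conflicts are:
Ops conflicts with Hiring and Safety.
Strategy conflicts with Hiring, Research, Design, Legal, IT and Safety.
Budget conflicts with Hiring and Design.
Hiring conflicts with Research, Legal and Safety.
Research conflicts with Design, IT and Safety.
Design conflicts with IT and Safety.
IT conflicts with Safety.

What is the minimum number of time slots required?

5

Strategy, Research, Design, IT, Safety all conflict with each other, so at least 5 time slots are needed.
A valid assignment using 5 time slots: Ops=1, Strategy=1, Budget=1, Hiring=2, Research=4, Design=2, Legal=3, IT=5, Safety=3. Every pair that conflicts lands in different time slots.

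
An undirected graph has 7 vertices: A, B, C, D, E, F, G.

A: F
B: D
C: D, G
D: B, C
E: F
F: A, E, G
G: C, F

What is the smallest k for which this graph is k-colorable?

C and G are adjacent, so at least 2 colors are needed.
2 colors suffice: color 1 → {B, C, F}; color 2 → {A, D, E, G}. Every edge joins two different colors.

2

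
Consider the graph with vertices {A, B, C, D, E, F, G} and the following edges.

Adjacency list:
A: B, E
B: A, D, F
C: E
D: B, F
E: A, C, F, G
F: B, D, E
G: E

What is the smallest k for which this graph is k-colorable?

B, D, F form a triangle, so at least 3 colors are needed.
3 colors suffice: color 1 → {B, E}; color 2 → {A, C, F, G}; color 3 → {D}. Each edge has distinct colors on its endpoints.

3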